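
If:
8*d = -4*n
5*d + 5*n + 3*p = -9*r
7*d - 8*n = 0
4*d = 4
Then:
No Solution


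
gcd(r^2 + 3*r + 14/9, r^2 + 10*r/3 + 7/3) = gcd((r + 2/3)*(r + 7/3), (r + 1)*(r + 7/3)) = r + 7/3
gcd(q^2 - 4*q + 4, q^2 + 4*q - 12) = q - 2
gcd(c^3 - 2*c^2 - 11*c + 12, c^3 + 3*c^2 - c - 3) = c^2 + 2*c - 3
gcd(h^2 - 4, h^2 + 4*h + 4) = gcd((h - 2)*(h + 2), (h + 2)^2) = h + 2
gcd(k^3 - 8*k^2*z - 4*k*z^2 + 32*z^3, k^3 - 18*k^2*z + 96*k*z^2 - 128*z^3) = k^2 - 10*k*z + 16*z^2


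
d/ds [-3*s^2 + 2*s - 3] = 2 - 6*s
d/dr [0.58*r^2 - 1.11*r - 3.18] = 1.16*r - 1.11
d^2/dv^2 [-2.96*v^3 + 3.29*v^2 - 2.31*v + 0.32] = 6.58 - 17.76*v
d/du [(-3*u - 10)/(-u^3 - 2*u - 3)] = (3*u^3 + 6*u - (3*u + 10)*(3*u^2 + 2) + 9)/(u^3 + 2*u + 3)^2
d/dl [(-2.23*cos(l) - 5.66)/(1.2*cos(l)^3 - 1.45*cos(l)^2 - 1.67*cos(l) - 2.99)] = (-5.352*cos(l)^3 - 17.1425*cos(l)^2 + 16.414*cos(l) + 2.7845)*sin(l)/(1.44*cos(l)^6 - 3.48*cos(l)^5 - 1.9055*cos(l)^4 - 2.333*cos(l)^3 + 11.4599*cos(l)^2 + 9.9866*cos(l) + 8.9401)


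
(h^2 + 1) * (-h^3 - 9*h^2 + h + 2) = -h^5 - 9*h^4 - 7*h^2 + h + 2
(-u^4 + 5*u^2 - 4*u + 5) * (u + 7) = -u^5 - 7*u^4 + 5*u^3 + 31*u^2 - 23*u + 35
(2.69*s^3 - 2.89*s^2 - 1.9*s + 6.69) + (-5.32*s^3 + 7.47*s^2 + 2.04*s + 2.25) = -2.63*s^3 + 4.58*s^2 + 0.14*s + 8.94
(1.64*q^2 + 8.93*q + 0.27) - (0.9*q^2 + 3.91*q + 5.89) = 0.74*q^2 + 5.02*q - 5.62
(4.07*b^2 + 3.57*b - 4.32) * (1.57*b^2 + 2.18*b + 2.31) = 6.3899*b^4 + 14.4775*b^3 + 10.4019*b^2 - 1.1709*b - 9.9792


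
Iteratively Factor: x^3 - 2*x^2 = (x - 2)*(x^2) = x*(x - 2)*(x)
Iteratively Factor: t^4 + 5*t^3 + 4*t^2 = (t)*(t^3 + 5*t^2 + 4*t) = t*(t + 4)*(t^2 + t) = t^2*(t + 4)*(t + 1)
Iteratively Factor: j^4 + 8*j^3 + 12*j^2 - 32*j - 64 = (j + 4)*(j^3 + 4*j^2 - 4*j - 16) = (j + 4)^2*(j^2 - 4) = (j - 2)*(j + 4)^2*(j + 2)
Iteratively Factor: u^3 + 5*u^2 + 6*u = (u + 2)*(u^2 + 3*u) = u*(u + 2)*(u + 3)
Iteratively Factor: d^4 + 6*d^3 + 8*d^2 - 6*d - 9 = (d - 1)*(d^3 + 7*d^2 + 15*d + 9) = (d - 1)*(d + 3)*(d^2 + 4*d + 3) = (d - 1)*(d + 3)^2*(d + 1)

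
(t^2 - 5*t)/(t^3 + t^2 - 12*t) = (t - 5)/(t^2 + t - 12)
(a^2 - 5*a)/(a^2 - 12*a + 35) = a/(a - 7)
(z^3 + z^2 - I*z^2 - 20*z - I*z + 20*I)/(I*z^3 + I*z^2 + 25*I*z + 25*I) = (-I*z^3 - z^2*(1 + I) + z*(-1 + 20*I) + 20)/(z^3 + z^2 + 25*z + 25)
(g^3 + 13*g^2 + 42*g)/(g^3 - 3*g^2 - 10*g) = (g^2 + 13*g + 42)/(g^2 - 3*g - 10)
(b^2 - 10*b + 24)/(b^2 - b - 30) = (b - 4)/(b + 5)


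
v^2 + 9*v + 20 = (v + 4)*(v + 5)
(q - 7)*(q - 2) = q^2 - 9*q + 14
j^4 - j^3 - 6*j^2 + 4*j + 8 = (j - 2)^2*(j + 1)*(j + 2)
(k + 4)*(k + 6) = k^2 + 10*k + 24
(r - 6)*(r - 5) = r^2 - 11*r + 30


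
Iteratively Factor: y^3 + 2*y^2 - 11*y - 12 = (y + 1)*(y^2 + y - 12) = (y - 3)*(y + 1)*(y + 4)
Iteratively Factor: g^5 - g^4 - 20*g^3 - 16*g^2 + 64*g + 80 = (g + 2)*(g^4 - 3*g^3 - 14*g^2 + 12*g + 40) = (g + 2)^2*(g^3 - 5*g^2 - 4*g + 20) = (g + 2)^3*(g^2 - 7*g + 10) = (g - 2)*(g + 2)^3*(g - 5)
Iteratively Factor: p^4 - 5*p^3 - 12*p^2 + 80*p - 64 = (p - 1)*(p^3 - 4*p^2 - 16*p + 64) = (p - 4)*(p - 1)*(p^2 - 16) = (p - 4)*(p - 1)*(p + 4)*(p - 4)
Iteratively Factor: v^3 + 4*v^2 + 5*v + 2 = (v + 2)*(v^2 + 2*v + 1) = (v + 1)*(v + 2)*(v + 1)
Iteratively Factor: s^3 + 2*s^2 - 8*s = (s - 2)*(s^2 + 4*s) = s*(s - 2)*(s + 4)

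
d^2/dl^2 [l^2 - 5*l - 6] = 2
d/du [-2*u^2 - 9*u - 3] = -4*u - 9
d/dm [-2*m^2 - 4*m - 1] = -4*m - 4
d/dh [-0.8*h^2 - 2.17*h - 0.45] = -1.6*h - 2.17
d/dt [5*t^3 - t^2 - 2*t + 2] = 15*t^2 - 2*t - 2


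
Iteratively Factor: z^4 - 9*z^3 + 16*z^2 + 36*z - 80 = (z - 5)*(z^3 - 4*z^2 - 4*z + 16) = (z - 5)*(z + 2)*(z^2 - 6*z + 8) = (z - 5)*(z - 2)*(z + 2)*(z - 4)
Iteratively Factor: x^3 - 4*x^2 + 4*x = (x)*(x^2 - 4*x + 4) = x*(x - 2)*(x - 2)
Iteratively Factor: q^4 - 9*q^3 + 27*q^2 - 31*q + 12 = (q - 1)*(q^3 - 8*q^2 + 19*q - 12) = (q - 4)*(q - 1)*(q^2 - 4*q + 3) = (q - 4)*(q - 3)*(q - 1)*(q - 1)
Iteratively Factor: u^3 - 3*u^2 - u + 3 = (u - 3)*(u^2 - 1) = (u - 3)*(u + 1)*(u - 1)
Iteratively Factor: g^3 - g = (g - 1)*(g^2 + g) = g*(g - 1)*(g + 1)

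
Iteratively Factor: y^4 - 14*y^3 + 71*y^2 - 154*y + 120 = (y - 2)*(y^3 - 12*y^2 + 47*y - 60) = (y - 3)*(y - 2)*(y^2 - 9*y + 20) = (y - 4)*(y - 3)*(y - 2)*(y - 5)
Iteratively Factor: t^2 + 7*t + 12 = (t + 3)*(t + 4)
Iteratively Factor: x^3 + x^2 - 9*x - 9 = (x - 3)*(x^2 + 4*x + 3) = (x - 3)*(x + 1)*(x + 3)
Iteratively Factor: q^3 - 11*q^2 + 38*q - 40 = (q - 2)*(q^2 - 9*q + 20) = (q - 5)*(q - 2)*(q - 4)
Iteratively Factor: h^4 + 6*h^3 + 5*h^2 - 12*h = (h + 3)*(h^3 + 3*h^2 - 4*h) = h*(h + 3)*(h^2 + 3*h - 4) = h*(h + 3)*(h + 4)*(h - 1)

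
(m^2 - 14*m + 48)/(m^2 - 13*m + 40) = (m - 6)/(m - 5)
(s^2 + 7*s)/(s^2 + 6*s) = (s + 7)/(s + 6)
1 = 1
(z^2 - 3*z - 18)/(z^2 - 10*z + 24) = (z + 3)/(z - 4)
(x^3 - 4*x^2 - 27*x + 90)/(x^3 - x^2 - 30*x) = (x - 3)/x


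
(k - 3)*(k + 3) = k^2 - 9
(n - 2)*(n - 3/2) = n^2 - 7*n/2 + 3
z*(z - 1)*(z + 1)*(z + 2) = z^4 + 2*z^3 - z^2 - 2*z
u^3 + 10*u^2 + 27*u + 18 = (u + 1)*(u + 3)*(u + 6)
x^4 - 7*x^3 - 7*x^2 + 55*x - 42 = (x - 7)*(x - 2)*(x - 1)*(x + 3)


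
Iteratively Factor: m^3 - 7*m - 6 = (m + 1)*(m^2 - m - 6) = (m + 1)*(m + 2)*(m - 3)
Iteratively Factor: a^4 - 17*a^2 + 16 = (a + 4)*(a^3 - 4*a^2 - a + 4) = (a - 4)*(a + 4)*(a^2 - 1) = (a - 4)*(a + 1)*(a + 4)*(a - 1)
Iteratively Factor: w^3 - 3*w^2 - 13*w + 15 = (w - 5)*(w^2 + 2*w - 3) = (w - 5)*(w - 1)*(w + 3)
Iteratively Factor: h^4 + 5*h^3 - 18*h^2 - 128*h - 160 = (h - 5)*(h^3 + 10*h^2 + 32*h + 32) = (h - 5)*(h + 4)*(h^2 + 6*h + 8) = (h - 5)*(h + 2)*(h + 4)*(h + 4)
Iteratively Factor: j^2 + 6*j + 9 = (j + 3)*(j + 3)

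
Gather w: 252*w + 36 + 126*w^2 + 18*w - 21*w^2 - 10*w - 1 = 105*w^2 + 260*w + 35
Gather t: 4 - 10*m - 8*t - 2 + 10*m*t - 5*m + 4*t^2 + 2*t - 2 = -15*m + 4*t^2 + t*(10*m - 6)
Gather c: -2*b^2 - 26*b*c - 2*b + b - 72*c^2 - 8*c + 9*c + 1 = -2*b^2 - b - 72*c^2 + c*(1 - 26*b) + 1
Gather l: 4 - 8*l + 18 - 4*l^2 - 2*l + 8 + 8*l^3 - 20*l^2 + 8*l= 8*l^3 - 24*l^2 - 2*l + 30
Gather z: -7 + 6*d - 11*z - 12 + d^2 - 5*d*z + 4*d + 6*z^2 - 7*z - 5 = d^2 + 10*d + 6*z^2 + z*(-5*d - 18) - 24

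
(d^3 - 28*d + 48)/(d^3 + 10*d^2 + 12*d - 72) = (d - 4)/(d + 6)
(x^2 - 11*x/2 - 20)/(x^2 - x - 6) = (-x^2 + 11*x/2 + 20)/(-x^2 + x + 6)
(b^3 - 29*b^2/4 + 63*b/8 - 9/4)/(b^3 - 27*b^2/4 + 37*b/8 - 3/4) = (4*b - 3)/(4*b - 1)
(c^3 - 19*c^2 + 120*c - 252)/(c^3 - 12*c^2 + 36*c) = (c - 7)/c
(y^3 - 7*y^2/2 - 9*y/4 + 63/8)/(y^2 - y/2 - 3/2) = (y^2 - 2*y - 21/4)/(y + 1)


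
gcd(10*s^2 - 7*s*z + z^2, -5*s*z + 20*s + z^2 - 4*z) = -5*s + z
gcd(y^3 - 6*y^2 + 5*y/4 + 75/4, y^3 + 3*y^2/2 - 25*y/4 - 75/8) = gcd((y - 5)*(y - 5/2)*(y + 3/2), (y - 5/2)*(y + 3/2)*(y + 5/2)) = y^2 - y - 15/4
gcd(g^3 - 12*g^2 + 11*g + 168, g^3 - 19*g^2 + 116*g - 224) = g^2 - 15*g + 56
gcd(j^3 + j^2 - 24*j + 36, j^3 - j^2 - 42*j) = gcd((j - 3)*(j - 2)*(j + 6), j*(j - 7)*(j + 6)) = j + 6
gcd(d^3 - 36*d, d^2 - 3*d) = d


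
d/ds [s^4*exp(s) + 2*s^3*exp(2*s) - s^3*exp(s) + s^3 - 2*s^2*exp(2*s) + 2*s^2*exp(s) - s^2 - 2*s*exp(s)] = s^4*exp(s) + 4*s^3*exp(2*s) + 3*s^3*exp(s) + 2*s^2*exp(2*s) - s^2*exp(s) + 3*s^2 - 4*s*exp(2*s) + 2*s*exp(s) - 2*s - 2*exp(s)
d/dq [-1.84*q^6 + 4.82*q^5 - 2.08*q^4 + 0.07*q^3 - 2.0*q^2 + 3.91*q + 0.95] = -11.04*q^5 + 24.1*q^4 - 8.32*q^3 + 0.21*q^2 - 4.0*q + 3.91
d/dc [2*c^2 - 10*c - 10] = 4*c - 10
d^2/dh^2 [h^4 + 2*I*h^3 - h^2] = 12*h^2 + 12*I*h - 2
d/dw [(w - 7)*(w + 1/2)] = 2*w - 13/2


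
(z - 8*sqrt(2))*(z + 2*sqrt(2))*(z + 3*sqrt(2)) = z^3 - 3*sqrt(2)*z^2 - 68*z - 96*sqrt(2)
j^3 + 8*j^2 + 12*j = j*(j + 2)*(j + 6)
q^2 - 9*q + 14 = (q - 7)*(q - 2)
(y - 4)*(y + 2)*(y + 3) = y^3 + y^2 - 14*y - 24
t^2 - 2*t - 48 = (t - 8)*(t + 6)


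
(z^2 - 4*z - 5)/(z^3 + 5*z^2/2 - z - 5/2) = 2*(z - 5)/(2*z^2 + 3*z - 5)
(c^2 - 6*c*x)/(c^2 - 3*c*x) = (c - 6*x)/(c - 3*x)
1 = 1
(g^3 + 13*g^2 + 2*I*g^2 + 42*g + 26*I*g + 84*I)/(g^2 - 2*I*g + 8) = (g^2 + 13*g + 42)/(g - 4*I)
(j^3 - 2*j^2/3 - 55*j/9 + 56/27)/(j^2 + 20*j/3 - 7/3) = (j^2 - j/3 - 56/9)/(j + 7)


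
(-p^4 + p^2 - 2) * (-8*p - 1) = 8*p^5 + p^4 - 8*p^3 - p^2 + 16*p + 2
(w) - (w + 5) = -5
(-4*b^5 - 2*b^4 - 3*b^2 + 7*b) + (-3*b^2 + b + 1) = -4*b^5 - 2*b^4 - 6*b^2 + 8*b + 1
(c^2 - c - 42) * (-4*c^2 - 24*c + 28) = -4*c^4 - 20*c^3 + 220*c^2 + 980*c - 1176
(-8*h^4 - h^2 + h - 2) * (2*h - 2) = -16*h^5 + 16*h^4 - 2*h^3 + 4*h^2 - 6*h + 4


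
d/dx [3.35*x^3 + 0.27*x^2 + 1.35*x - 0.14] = 10.05*x^2 + 0.54*x + 1.35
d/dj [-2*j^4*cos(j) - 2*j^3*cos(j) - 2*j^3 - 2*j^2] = 2*j*(j^3*sin(j) + j^2*sin(j) - 4*j^2*cos(j) - 3*j*cos(j) - 3*j - 2)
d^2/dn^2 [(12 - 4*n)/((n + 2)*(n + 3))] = 8*(-n^3 + 9*n^2 + 63*n + 87)/(n^6 + 15*n^5 + 93*n^4 + 305*n^3 + 558*n^2 + 540*n + 216)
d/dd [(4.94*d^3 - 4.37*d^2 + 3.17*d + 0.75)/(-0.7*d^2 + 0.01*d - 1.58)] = (-3.458*d^4 + 0.0987999999999998*d^3 - 21.2403*d^2 + 14.8592*d - 5.0161)/(0.49*d^4 - 0.014*d^3 + 2.2121*d^2 - 0.0316*d + 2.4964)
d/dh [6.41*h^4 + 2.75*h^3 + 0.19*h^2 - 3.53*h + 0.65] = 25.64*h^3 + 8.25*h^2 + 0.38*h - 3.53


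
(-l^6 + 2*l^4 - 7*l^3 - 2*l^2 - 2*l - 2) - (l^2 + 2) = -l^6 + 2*l^4 - 7*l^3 - 3*l^2 - 2*l - 4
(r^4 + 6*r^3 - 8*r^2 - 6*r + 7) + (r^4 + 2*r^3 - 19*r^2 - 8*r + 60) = 2*r^4 + 8*r^3 - 27*r^2 - 14*r + 67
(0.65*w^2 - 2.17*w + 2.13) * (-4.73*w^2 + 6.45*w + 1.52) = -3.0745*w^4 + 14.4566*w^3 - 23.0834*w^2 + 10.4401*w + 3.2376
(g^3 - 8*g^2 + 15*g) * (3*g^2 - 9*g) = 3*g^5 - 33*g^4 + 117*g^3 - 135*g^2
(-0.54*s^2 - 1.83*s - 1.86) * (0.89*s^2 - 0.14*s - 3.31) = -0.4806*s^4 - 1.5531*s^3 + 0.3882*s^2 + 6.3177*s + 6.1566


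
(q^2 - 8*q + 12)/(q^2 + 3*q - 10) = (q - 6)/(q + 5)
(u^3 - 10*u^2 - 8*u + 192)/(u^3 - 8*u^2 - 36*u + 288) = (u + 4)/(u + 6)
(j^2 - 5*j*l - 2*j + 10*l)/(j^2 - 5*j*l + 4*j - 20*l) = (j - 2)/(j + 4)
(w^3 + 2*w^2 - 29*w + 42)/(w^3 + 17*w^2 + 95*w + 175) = (w^2 - 5*w + 6)/(w^2 + 10*w + 25)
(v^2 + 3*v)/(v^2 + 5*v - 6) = v*(v + 3)/(v^2 + 5*v - 6)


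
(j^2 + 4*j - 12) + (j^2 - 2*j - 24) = 2*j^2 + 2*j - 36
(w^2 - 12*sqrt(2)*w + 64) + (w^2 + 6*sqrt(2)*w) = 2*w^2 - 6*sqrt(2)*w + 64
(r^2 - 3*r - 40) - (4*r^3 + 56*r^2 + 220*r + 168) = -4*r^3 - 55*r^2 - 223*r - 208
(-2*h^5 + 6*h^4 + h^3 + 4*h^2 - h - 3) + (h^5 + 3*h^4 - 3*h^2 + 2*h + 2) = -h^5 + 9*h^4 + h^3 + h^2 + h - 1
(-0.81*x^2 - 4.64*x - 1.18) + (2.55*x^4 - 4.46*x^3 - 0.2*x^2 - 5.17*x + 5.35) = 2.55*x^4 - 4.46*x^3 - 1.01*x^2 - 9.81*x + 4.17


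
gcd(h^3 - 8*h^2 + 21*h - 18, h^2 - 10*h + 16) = h - 2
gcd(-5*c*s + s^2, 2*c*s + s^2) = s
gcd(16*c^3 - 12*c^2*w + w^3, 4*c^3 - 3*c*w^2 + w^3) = 4*c^2 - 4*c*w + w^2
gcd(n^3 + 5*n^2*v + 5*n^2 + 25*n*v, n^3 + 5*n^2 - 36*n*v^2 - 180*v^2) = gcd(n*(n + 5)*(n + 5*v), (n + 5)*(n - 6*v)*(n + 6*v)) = n + 5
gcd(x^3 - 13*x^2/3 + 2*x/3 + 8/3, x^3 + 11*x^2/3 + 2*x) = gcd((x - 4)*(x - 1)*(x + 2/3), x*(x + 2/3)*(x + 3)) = x + 2/3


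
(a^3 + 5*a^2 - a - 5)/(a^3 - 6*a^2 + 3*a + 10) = (a^2 + 4*a - 5)/(a^2 - 7*a + 10)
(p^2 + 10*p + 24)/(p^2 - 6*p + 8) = (p^2 + 10*p + 24)/(p^2 - 6*p + 8)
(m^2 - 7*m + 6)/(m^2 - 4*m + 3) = (m - 6)/(m - 3)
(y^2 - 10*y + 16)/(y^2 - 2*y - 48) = (y - 2)/(y + 6)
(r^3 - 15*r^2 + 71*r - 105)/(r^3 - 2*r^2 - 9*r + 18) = (r^2 - 12*r + 35)/(r^2 + r - 6)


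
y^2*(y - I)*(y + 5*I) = y^4 + 4*I*y^3 + 5*y^2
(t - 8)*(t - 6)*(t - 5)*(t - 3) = t^4 - 22*t^3 + 175*t^2 - 594*t + 720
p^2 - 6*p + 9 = (p - 3)^2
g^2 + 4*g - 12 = (g - 2)*(g + 6)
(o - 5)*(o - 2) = o^2 - 7*o + 10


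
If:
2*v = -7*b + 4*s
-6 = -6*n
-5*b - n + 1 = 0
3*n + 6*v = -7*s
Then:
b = 0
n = 1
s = -3/19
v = -6/19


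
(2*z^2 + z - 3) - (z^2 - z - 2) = z^2 + 2*z - 1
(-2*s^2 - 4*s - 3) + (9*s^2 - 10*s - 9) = 7*s^2 - 14*s - 12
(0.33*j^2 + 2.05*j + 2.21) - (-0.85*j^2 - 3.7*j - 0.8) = 1.18*j^2 + 5.75*j + 3.01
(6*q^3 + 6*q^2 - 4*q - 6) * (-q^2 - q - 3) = -6*q^5 - 12*q^4 - 20*q^3 - 8*q^2 + 18*q + 18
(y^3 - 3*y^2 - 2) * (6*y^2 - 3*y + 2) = 6*y^5 - 21*y^4 + 11*y^3 - 18*y^2 + 6*y - 4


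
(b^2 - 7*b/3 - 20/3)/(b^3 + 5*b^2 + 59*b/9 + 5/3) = 3*(b - 4)/(3*b^2 + 10*b + 3)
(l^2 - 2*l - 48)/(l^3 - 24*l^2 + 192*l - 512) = (l + 6)/(l^2 - 16*l + 64)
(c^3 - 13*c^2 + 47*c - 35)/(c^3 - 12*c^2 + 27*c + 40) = (c^2 - 8*c + 7)/(c^2 - 7*c - 8)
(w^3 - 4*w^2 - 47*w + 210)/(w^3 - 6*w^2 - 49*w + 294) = (w - 5)/(w - 7)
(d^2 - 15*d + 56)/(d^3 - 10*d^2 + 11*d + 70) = (d - 8)/(d^2 - 3*d - 10)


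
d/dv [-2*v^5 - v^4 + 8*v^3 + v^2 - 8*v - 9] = -10*v^4 - 4*v^3 + 24*v^2 + 2*v - 8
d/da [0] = 0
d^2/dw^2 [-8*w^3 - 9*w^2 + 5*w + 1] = -48*w - 18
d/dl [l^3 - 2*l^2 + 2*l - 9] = 3*l^2 - 4*l + 2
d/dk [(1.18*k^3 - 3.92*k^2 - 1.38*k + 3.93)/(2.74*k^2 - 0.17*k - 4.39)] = (3.2332*k^4 - 0.401199999999999*k^3 - 11.093*k^2 + 12.8812*k + 6.7263)/(7.5076*k^4 - 0.9316*k^3 - 24.0283*k^2 + 1.4926*k + 19.2721)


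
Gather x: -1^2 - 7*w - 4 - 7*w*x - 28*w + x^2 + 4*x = -35*w + x^2 + x*(4 - 7*w) - 5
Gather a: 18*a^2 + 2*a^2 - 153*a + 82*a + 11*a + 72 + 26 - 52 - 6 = 20*a^2 - 60*a + 40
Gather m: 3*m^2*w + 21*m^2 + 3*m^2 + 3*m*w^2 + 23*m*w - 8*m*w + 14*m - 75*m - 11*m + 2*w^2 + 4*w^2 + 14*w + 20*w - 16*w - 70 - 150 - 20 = m^2*(3*w + 24) + m*(3*w^2 + 15*w - 72) + 6*w^2 + 18*w - 240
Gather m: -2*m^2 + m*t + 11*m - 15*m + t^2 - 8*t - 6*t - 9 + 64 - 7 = -2*m^2 + m*(t - 4) + t^2 - 14*t + 48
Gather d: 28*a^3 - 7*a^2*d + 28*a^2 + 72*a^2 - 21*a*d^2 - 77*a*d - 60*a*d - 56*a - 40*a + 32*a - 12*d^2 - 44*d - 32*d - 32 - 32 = 28*a^3 + 100*a^2 - 64*a + d^2*(-21*a - 12) + d*(-7*a^2 - 137*a - 76) - 64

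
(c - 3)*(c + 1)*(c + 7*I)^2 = c^4 - 2*c^3 + 14*I*c^3 - 52*c^2 - 28*I*c^2 + 98*c - 42*I*c + 147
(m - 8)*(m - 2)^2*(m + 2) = m^4 - 10*m^3 + 12*m^2 + 40*m - 64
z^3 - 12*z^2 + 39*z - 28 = (z - 7)*(z - 4)*(z - 1)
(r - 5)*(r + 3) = r^2 - 2*r - 15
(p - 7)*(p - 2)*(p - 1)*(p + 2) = p^4 - 8*p^3 + 3*p^2 + 32*p - 28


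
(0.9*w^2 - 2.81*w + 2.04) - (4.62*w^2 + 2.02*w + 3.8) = -3.72*w^2 - 4.83*w - 1.76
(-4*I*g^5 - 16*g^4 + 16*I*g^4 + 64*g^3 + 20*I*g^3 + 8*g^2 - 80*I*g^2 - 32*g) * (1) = -4*I*g^5 - 16*g^4 + 16*I*g^4 + 64*g^3 + 20*I*g^3 + 8*g^2 - 80*I*g^2 - 32*g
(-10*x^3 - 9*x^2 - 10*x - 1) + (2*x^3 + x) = -8*x^3 - 9*x^2 - 9*x - 1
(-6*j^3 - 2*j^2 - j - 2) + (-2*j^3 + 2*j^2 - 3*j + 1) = -8*j^3 - 4*j - 1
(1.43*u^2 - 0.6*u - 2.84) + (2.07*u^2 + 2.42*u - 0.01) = 3.5*u^2 + 1.82*u - 2.85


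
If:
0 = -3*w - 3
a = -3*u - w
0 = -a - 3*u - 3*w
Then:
No Solution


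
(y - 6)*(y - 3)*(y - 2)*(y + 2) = y^4 - 9*y^3 + 14*y^2 + 36*y - 72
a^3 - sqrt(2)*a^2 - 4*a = a*(a - 2*sqrt(2))*(a + sqrt(2))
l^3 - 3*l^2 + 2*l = l*(l - 2)*(l - 1)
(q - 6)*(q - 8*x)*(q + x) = q^3 - 7*q^2*x - 6*q^2 - 8*q*x^2 + 42*q*x + 48*x^2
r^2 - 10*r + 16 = (r - 8)*(r - 2)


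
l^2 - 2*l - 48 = (l - 8)*(l + 6)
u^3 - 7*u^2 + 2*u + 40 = (u - 5)*(u - 4)*(u + 2)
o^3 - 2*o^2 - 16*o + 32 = (o - 4)*(o - 2)*(o + 4)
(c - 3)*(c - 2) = c^2 - 5*c + 6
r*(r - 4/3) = r^2 - 4*r/3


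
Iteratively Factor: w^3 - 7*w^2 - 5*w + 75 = (w - 5)*(w^2 - 2*w - 15) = (w - 5)^2*(w + 3)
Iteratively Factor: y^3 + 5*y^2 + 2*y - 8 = (y - 1)*(y^2 + 6*y + 8) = (y - 1)*(y + 2)*(y + 4)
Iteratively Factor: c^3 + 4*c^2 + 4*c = (c + 2)*(c^2 + 2*c) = c*(c + 2)*(c + 2)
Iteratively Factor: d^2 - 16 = (d - 4)*(d + 4)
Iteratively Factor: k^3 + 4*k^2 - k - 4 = (k - 1)*(k^2 + 5*k + 4) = (k - 1)*(k + 4)*(k + 1)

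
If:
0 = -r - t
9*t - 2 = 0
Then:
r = -2/9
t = 2/9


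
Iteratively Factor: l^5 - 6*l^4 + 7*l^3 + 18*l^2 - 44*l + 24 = (l - 2)*(l^4 - 4*l^3 - l^2 + 16*l - 12) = (l - 2)*(l + 2)*(l^3 - 6*l^2 + 11*l - 6) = (l - 2)*(l - 1)*(l + 2)*(l^2 - 5*l + 6) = (l - 3)*(l - 2)*(l - 1)*(l + 2)*(l - 2)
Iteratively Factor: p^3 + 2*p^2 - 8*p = (p - 2)*(p^2 + 4*p) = (p - 2)*(p + 4)*(p)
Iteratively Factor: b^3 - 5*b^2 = (b)*(b^2 - 5*b) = b^2*(b - 5)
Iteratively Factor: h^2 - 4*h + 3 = (h - 3)*(h - 1)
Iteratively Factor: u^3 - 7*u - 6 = (u + 2)*(u^2 - 2*u - 3) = (u + 1)*(u + 2)*(u - 3)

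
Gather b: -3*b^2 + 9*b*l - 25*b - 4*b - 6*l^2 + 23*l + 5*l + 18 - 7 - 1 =-3*b^2 + b*(9*l - 29) - 6*l^2 + 28*l + 10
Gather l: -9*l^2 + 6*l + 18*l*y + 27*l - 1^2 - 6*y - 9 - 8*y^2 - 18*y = -9*l^2 + l*(18*y + 33) - 8*y^2 - 24*y - 10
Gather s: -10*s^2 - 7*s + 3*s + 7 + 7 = -10*s^2 - 4*s + 14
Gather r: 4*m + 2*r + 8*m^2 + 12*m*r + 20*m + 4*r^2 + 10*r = 8*m^2 + 24*m + 4*r^2 + r*(12*m + 12)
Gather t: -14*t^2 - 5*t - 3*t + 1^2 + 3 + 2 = -14*t^2 - 8*t + 6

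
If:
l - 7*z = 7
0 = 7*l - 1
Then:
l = 1/7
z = -48/49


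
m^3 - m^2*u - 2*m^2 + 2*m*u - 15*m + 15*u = (m - 5)*(m + 3)*(m - u)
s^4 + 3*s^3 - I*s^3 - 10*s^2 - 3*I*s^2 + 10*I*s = s*(s - 2)*(s + 5)*(s - I)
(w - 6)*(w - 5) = w^2 - 11*w + 30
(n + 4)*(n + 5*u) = n^2 + 5*n*u + 4*n + 20*u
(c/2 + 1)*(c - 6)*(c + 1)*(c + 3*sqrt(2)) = c^4/2 - 3*c^3/2 + 3*sqrt(2)*c^3/2 - 8*c^2 - 9*sqrt(2)*c^2/2 - 24*sqrt(2)*c - 6*c - 18*sqrt(2)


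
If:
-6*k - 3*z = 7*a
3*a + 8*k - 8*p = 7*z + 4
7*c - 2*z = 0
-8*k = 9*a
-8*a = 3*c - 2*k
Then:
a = 0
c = 0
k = 0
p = -1/2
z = 0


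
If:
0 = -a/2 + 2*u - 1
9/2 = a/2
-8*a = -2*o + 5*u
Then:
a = 9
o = 343/8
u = 11/4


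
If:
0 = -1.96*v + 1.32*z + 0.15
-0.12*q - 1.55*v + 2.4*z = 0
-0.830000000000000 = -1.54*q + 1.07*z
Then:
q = 0.64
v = 0.17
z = 0.14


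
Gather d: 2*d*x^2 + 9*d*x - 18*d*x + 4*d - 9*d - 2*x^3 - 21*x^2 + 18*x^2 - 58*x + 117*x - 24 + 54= d*(2*x^2 - 9*x - 5) - 2*x^3 - 3*x^2 + 59*x + 30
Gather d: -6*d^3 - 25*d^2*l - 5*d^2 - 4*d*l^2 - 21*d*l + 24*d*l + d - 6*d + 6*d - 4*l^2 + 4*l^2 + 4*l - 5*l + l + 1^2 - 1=-6*d^3 + d^2*(-25*l - 5) + d*(-4*l^2 + 3*l + 1)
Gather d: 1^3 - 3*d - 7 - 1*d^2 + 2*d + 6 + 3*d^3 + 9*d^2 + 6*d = 3*d^3 + 8*d^2 + 5*d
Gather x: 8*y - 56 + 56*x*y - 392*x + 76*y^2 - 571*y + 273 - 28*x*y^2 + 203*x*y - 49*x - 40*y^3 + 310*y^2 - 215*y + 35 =x*(-28*y^2 + 259*y - 441) - 40*y^3 + 386*y^2 - 778*y + 252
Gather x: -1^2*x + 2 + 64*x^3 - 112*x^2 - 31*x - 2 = 64*x^3 - 112*x^2 - 32*x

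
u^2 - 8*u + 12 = (u - 6)*(u - 2)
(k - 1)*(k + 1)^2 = k^3 + k^2 - k - 1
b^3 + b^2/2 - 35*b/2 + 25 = (b - 5/2)*(b - 2)*(b + 5)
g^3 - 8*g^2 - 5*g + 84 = (g - 7)*(g - 4)*(g + 3)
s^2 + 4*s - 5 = (s - 1)*(s + 5)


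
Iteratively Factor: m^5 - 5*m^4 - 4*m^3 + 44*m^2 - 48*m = (m + 3)*(m^4 - 8*m^3 + 20*m^2 - 16*m) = (m - 2)*(m + 3)*(m^3 - 6*m^2 + 8*m) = m*(m - 2)*(m + 3)*(m^2 - 6*m + 8) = m*(m - 4)*(m - 2)*(m + 3)*(m - 2)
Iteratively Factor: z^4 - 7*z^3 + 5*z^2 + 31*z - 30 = (z - 1)*(z^3 - 6*z^2 - z + 30) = (z - 1)*(z + 2)*(z^2 - 8*z + 15) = (z - 5)*(z - 1)*(z + 2)*(z - 3)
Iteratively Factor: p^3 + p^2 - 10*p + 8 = (p + 4)*(p^2 - 3*p + 2) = (p - 1)*(p + 4)*(p - 2)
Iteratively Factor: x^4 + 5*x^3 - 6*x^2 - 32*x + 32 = (x + 4)*(x^3 + x^2 - 10*x + 8) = (x - 2)*(x + 4)*(x^2 + 3*x - 4) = (x - 2)*(x + 4)^2*(x - 1)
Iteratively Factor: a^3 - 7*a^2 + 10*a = (a - 5)*(a^2 - 2*a) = (a - 5)*(a - 2)*(a)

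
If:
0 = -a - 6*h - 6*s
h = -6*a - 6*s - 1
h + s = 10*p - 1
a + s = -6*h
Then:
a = -6/35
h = 1/35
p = 18/175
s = 0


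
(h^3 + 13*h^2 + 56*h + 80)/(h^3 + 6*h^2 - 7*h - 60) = (h + 4)/(h - 3)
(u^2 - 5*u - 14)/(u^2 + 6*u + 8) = (u - 7)/(u + 4)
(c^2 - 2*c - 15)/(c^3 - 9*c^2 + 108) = (c - 5)/(c^2 - 12*c + 36)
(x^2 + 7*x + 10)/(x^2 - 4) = (x + 5)/(x - 2)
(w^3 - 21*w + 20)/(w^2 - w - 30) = (w^2 - 5*w + 4)/(w - 6)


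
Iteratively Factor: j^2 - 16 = (j + 4)*(j - 4)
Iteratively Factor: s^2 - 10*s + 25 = (s - 5)*(s - 5)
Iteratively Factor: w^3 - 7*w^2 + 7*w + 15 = (w + 1)*(w^2 - 8*w + 15) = (w - 3)*(w + 1)*(w - 5)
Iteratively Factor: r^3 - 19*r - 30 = (r - 5)*(r^2 + 5*r + 6) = (r - 5)*(r + 3)*(r + 2)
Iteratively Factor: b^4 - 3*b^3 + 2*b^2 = (b - 1)*(b^3 - 2*b^2) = (b - 2)*(b - 1)*(b^2) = b*(b - 2)*(b - 1)*(b)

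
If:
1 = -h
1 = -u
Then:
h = -1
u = -1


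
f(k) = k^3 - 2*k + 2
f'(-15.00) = 673.00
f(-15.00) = -3343.00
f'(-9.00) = 241.00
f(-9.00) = -709.00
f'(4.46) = 57.67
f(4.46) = 81.80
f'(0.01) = -2.00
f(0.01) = 1.98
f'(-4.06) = 47.45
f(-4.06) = -56.80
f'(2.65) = 19.07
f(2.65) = 15.31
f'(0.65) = -0.73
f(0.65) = 0.97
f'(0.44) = -1.42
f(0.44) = 1.21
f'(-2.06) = 10.73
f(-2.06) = -2.62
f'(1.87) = 8.49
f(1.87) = 4.80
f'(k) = 3*k^2 - 2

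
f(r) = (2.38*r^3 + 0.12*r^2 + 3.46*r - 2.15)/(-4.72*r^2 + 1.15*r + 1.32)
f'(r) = (9.44*r - 1.15)*(2.38*r^3 + 0.12*r^2 + 3.46*r - 2.15)/(-4.72*r^2 + 1.15*r + 1.32)^2 + (7.14*r^2 + 0.24*r + 3.46)/(-4.72*r^2 + 1.15*r + 1.32) = (-11.2336*r^4 + 5.474*r^3 + 25.894*r^2 - 19.9792*r + 7.0397)/(22.2784*r^4 - 10.856*r^3 - 11.1383*r^2 + 3.036*r + 1.7424)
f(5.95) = -3.30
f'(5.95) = -0.48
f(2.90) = -1.91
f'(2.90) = -0.40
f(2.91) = -1.91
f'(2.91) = -0.40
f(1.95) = -1.58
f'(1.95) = -0.27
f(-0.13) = -2.39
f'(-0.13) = 8.46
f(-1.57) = 1.36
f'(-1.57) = 0.09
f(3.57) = -2.19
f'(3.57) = -0.44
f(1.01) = -1.68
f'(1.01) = 1.33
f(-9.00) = 4.49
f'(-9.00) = -0.49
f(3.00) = -1.95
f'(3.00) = -0.41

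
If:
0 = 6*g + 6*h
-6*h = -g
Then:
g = 0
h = 0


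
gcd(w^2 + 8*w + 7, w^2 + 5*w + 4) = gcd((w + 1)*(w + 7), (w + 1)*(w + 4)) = w + 1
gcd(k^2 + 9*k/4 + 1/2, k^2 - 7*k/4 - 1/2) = k + 1/4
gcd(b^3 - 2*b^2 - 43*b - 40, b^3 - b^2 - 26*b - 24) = b + 1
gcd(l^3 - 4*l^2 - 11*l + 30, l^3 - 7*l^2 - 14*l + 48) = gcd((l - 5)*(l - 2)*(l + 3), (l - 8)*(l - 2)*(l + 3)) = l^2 + l - 6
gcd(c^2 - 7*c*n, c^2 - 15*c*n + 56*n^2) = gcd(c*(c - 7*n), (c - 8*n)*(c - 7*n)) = c - 7*n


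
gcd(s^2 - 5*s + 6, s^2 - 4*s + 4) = s - 2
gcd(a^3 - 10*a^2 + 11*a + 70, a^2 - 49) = a - 7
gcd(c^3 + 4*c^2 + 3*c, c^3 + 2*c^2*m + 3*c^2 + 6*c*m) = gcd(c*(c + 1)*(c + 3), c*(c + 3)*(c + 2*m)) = c^2 + 3*c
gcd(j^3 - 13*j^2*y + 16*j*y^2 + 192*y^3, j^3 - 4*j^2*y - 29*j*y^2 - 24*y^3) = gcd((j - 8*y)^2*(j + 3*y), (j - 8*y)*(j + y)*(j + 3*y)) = -j^2 + 5*j*y + 24*y^2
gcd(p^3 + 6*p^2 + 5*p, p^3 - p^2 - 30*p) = p^2 + 5*p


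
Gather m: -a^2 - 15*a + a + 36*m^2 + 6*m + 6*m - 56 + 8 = -a^2 - 14*a + 36*m^2 + 12*m - 48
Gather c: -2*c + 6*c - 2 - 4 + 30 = 4*c + 24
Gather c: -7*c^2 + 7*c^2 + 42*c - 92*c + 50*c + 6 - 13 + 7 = 0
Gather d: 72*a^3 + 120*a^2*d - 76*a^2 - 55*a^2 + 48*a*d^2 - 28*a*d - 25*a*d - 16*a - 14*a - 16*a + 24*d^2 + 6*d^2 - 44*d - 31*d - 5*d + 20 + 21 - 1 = 72*a^3 - 131*a^2 - 46*a + d^2*(48*a + 30) + d*(120*a^2 - 53*a - 80) + 40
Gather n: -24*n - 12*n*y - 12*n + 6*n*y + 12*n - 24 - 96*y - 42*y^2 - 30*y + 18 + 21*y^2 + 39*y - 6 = n*(-6*y - 24) - 21*y^2 - 87*y - 12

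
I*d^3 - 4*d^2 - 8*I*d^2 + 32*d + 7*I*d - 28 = (d - 7)*(d + 4*I)*(I*d - I)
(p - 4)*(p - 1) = p^2 - 5*p + 4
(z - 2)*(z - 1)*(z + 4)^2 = z^4 + 5*z^3 - 6*z^2 - 32*z + 32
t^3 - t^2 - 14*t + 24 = (t - 3)*(t - 2)*(t + 4)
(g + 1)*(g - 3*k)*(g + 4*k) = g^3 + g^2*k + g^2 - 12*g*k^2 + g*k - 12*k^2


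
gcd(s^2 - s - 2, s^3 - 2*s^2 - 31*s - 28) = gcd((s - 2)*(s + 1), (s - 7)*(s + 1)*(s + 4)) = s + 1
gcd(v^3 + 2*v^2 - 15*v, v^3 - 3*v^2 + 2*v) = v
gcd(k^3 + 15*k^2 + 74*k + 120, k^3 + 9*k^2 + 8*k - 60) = k^2 + 11*k + 30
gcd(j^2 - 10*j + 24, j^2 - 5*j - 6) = j - 6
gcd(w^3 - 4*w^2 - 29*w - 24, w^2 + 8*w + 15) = w + 3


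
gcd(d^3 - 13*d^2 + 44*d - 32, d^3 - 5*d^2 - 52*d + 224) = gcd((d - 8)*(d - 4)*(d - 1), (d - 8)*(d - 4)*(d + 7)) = d^2 - 12*d + 32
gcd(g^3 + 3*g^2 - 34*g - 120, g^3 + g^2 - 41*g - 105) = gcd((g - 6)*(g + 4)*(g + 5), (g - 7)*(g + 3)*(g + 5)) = g + 5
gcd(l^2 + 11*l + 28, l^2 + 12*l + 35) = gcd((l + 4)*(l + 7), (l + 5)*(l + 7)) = l + 7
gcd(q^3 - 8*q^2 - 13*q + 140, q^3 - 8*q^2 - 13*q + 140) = q^3 - 8*q^2 - 13*q + 140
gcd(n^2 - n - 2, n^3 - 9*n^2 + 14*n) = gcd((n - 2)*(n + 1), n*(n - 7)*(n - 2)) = n - 2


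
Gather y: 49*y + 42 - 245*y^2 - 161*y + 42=-245*y^2 - 112*y + 84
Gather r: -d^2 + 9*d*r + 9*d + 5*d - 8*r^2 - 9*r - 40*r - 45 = -d^2 + 14*d - 8*r^2 + r*(9*d - 49) - 45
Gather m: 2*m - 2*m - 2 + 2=0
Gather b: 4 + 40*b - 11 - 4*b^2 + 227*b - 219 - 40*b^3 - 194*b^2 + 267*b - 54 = -40*b^3 - 198*b^2 + 534*b - 280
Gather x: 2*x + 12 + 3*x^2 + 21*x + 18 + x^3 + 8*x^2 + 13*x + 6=x^3 + 11*x^2 + 36*x + 36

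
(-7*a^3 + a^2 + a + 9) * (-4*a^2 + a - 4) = 28*a^5 - 11*a^4 + 25*a^3 - 39*a^2 + 5*a - 36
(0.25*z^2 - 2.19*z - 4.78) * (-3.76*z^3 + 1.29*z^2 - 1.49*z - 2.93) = -0.94*z^5 + 8.5569*z^4 + 14.7752*z^3 - 3.6356*z^2 + 13.5389*z + 14.0054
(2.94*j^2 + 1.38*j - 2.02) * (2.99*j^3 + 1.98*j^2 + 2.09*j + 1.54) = 8.7906*j^5 + 9.9474*j^4 + 2.8372*j^3 + 3.4122*j^2 - 2.0966*j - 3.1108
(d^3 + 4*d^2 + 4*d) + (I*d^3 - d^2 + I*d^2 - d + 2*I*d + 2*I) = d^3 + I*d^3 + 3*d^2 + I*d^2 + 3*d + 2*I*d + 2*I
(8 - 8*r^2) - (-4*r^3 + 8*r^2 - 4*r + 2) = 4*r^3 - 16*r^2 + 4*r + 6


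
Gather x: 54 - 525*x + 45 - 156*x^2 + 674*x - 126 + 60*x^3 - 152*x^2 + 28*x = 60*x^3 - 308*x^2 + 177*x - 27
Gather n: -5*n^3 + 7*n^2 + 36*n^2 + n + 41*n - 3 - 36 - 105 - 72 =-5*n^3 + 43*n^2 + 42*n - 216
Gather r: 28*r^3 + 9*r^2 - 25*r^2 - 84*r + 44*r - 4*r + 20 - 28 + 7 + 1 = 28*r^3 - 16*r^2 - 44*r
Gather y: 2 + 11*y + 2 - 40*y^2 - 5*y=-40*y^2 + 6*y + 4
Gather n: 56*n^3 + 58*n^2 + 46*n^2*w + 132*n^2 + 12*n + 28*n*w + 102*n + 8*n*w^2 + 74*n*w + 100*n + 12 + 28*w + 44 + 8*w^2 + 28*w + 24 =56*n^3 + n^2*(46*w + 190) + n*(8*w^2 + 102*w + 214) + 8*w^2 + 56*w + 80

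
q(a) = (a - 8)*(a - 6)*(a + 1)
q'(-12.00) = 778.00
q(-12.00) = -3960.00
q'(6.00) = -14.00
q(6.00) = 0.00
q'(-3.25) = 150.19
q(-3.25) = -234.14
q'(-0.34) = 43.19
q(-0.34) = 34.90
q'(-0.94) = 61.09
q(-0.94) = 3.72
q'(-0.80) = 56.72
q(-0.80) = 11.97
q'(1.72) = -1.84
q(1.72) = 73.11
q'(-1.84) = 92.00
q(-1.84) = -64.80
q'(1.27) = 5.82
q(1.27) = 72.26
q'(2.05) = -6.69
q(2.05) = 71.68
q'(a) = (a - 8)*(a - 6) + (a - 8)*(a + 1) + (a - 6)*(a + 1)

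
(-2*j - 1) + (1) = -2*j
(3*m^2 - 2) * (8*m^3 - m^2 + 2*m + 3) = 24*m^5 - 3*m^4 - 10*m^3 + 11*m^2 - 4*m - 6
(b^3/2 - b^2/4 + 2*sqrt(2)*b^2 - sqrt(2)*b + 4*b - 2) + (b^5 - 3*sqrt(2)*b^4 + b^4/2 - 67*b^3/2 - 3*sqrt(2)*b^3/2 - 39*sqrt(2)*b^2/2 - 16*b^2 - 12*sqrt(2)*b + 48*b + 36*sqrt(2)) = b^5 - 3*sqrt(2)*b^4 + b^4/2 - 33*b^3 - 3*sqrt(2)*b^3/2 - 35*sqrt(2)*b^2/2 - 65*b^2/4 - 13*sqrt(2)*b + 52*b - 2 + 36*sqrt(2)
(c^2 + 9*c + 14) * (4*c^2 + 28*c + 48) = 4*c^4 + 64*c^3 + 356*c^2 + 824*c + 672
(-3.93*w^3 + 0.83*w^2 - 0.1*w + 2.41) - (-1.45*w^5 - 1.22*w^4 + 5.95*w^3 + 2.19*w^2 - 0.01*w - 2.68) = 1.45*w^5 + 1.22*w^4 - 9.88*w^3 - 1.36*w^2 - 0.09*w + 5.09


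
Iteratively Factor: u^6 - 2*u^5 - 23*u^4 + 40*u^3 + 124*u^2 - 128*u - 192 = (u - 2)*(u^5 - 23*u^3 - 6*u^2 + 112*u + 96) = (u - 3)*(u - 2)*(u^4 + 3*u^3 - 14*u^2 - 48*u - 32) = (u - 3)*(u - 2)*(u + 2)*(u^3 + u^2 - 16*u - 16) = (u - 3)*(u - 2)*(u + 1)*(u + 2)*(u^2 - 16) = (u - 4)*(u - 3)*(u - 2)*(u + 1)*(u + 2)*(u + 4)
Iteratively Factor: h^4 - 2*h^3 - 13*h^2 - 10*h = (h - 5)*(h^3 + 3*h^2 + 2*h) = (h - 5)*(h + 1)*(h^2 + 2*h) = h*(h - 5)*(h + 1)*(h + 2)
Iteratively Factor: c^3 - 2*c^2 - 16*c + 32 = (c - 2)*(c^2 - 16) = (c - 2)*(c + 4)*(c - 4)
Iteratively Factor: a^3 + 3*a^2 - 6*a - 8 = (a + 4)*(a^2 - a - 2) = (a + 1)*(a + 4)*(a - 2)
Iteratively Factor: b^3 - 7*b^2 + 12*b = (b - 3)*(b^2 - 4*b) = (b - 4)*(b - 3)*(b)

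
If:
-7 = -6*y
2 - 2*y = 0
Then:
No Solution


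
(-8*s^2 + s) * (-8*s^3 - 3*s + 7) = 64*s^5 - 8*s^4 + 24*s^3 - 59*s^2 + 7*s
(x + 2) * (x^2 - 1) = x^3 + 2*x^2 - x - 2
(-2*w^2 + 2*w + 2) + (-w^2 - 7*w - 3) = -3*w^2 - 5*w - 1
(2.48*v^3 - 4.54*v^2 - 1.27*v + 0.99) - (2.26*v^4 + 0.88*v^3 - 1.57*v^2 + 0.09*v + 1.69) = -2.26*v^4 + 1.6*v^3 - 2.97*v^2 - 1.36*v - 0.7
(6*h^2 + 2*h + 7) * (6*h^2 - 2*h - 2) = 36*h^4 + 26*h^2 - 18*h - 14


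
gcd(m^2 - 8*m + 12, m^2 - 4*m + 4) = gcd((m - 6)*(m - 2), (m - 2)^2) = m - 2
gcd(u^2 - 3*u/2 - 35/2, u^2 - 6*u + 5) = u - 5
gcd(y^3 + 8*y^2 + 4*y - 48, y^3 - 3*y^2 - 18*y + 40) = y^2 + 2*y - 8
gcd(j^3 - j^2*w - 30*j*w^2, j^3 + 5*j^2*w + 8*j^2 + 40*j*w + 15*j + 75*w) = j + 5*w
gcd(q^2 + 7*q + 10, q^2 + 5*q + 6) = q + 2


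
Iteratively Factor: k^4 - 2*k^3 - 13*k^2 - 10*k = (k + 1)*(k^3 - 3*k^2 - 10*k) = (k + 1)*(k + 2)*(k^2 - 5*k) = (k - 5)*(k + 1)*(k + 2)*(k)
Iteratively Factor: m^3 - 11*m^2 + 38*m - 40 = (m - 5)*(m^2 - 6*m + 8) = (m - 5)*(m - 4)*(m - 2)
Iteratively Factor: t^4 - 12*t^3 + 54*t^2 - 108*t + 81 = (t - 3)*(t^3 - 9*t^2 + 27*t - 27) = (t - 3)^2*(t^2 - 6*t + 9) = (t - 3)^3*(t - 3)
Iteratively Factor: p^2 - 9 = (p + 3)*(p - 3)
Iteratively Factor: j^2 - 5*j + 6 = (j - 3)*(j - 2)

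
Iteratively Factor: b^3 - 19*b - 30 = (b - 5)*(b^2 + 5*b + 6) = (b - 5)*(b + 2)*(b + 3)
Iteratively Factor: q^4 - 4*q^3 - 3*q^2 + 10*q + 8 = (q - 2)*(q^3 - 2*q^2 - 7*q - 4) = (q - 2)*(q + 1)*(q^2 - 3*q - 4) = (q - 4)*(q - 2)*(q + 1)*(q + 1)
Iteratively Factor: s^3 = (s)*(s^2) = s^2*(s)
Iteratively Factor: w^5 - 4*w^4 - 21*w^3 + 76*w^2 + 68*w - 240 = (w - 3)*(w^4 - w^3 - 24*w^2 + 4*w + 80) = (w - 3)*(w - 2)*(w^3 + w^2 - 22*w - 40) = (w - 3)*(w - 2)*(w + 4)*(w^2 - 3*w - 10) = (w - 5)*(w - 3)*(w - 2)*(w + 4)*(w + 2)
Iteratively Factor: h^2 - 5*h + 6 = (h - 2)*(h - 3)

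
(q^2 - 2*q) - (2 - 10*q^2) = 11*q^2 - 2*q - 2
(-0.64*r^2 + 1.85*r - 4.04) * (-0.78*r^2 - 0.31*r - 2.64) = 0.4992*r^4 - 1.2446*r^3 + 4.2673*r^2 - 3.6316*r + 10.6656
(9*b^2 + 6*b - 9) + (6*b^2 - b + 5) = 15*b^2 + 5*b - 4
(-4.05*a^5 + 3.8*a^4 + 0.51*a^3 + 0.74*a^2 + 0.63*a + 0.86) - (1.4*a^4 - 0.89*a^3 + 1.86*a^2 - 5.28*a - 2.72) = -4.05*a^5 + 2.4*a^4 + 1.4*a^3 - 1.12*a^2 + 5.91*a + 3.58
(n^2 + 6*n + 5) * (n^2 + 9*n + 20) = n^4 + 15*n^3 + 79*n^2 + 165*n + 100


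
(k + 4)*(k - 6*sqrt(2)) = k^2 - 6*sqrt(2)*k + 4*k - 24*sqrt(2)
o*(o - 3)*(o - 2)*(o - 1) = o^4 - 6*o^3 + 11*o^2 - 6*o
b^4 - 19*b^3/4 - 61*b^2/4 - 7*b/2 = b*(b - 7)*(b + 1/4)*(b + 2)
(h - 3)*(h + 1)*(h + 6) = h^3 + 4*h^2 - 15*h - 18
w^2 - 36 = (w - 6)*(w + 6)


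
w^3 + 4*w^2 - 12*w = w*(w - 2)*(w + 6)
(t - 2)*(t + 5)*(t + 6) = t^3 + 9*t^2 + 8*t - 60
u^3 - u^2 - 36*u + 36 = (u - 6)*(u - 1)*(u + 6)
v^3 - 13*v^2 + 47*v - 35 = (v - 7)*(v - 5)*(v - 1)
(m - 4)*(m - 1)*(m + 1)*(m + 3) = m^4 - m^3 - 13*m^2 + m + 12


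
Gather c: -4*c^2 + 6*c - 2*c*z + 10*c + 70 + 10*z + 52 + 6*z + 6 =-4*c^2 + c*(16 - 2*z) + 16*z + 128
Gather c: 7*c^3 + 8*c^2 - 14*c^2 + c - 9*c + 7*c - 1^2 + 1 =7*c^3 - 6*c^2 - c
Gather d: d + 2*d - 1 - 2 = 3*d - 3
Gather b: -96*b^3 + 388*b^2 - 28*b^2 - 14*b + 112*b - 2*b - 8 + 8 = -96*b^3 + 360*b^2 + 96*b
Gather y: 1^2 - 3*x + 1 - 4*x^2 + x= -4*x^2 - 2*x + 2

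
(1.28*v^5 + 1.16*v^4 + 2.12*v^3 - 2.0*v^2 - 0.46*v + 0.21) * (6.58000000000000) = 8.4224*v^5 + 7.6328*v^4 + 13.9496*v^3 - 13.16*v^2 - 3.0268*v + 1.3818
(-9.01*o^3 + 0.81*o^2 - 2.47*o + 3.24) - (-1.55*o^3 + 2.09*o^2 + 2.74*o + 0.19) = -7.46*o^3 - 1.28*o^2 - 5.21*o + 3.05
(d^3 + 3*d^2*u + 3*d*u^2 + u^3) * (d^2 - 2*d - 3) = d^5 + 3*d^4*u - 2*d^4 + 3*d^3*u^2 - 6*d^3*u - 3*d^3 + d^2*u^3 - 6*d^2*u^2 - 9*d^2*u - 2*d*u^3 - 9*d*u^2 - 3*u^3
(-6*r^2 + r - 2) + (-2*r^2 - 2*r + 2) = -8*r^2 - r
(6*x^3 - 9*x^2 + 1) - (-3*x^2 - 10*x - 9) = 6*x^3 - 6*x^2 + 10*x + 10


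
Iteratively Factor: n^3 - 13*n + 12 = (n + 4)*(n^2 - 4*n + 3) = (n - 1)*(n + 4)*(n - 3)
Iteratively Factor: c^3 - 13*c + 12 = (c - 1)*(c^2 + c - 12) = (c - 3)*(c - 1)*(c + 4)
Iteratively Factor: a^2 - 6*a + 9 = (a - 3)*(a - 3)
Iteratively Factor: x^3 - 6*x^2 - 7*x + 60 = (x + 3)*(x^2 - 9*x + 20) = (x - 4)*(x + 3)*(x - 5)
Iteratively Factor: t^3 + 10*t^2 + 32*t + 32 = (t + 4)*(t^2 + 6*t + 8) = (t + 2)*(t + 4)*(t + 4)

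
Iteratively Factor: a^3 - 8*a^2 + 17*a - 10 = (a - 5)*(a^2 - 3*a + 2) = (a - 5)*(a - 1)*(a - 2)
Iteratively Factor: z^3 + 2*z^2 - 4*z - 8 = (z + 2)*(z^2 - 4) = (z + 2)^2*(z - 2)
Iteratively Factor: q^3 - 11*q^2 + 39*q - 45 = (q - 3)*(q^2 - 8*q + 15) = (q - 3)^2*(q - 5)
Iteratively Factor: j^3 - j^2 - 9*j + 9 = (j - 3)*(j^2 + 2*j - 3) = (j - 3)*(j + 3)*(j - 1)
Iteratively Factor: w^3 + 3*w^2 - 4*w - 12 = (w + 2)*(w^2 + w - 6) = (w + 2)*(w + 3)*(w - 2)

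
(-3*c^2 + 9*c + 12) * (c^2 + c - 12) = -3*c^4 + 6*c^3 + 57*c^2 - 96*c - 144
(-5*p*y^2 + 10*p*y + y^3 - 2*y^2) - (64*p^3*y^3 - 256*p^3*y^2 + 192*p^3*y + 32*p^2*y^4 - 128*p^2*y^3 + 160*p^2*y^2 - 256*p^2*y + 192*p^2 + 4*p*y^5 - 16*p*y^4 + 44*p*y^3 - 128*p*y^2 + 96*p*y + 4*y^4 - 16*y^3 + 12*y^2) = -64*p^3*y^3 + 256*p^3*y^2 - 192*p^3*y - 32*p^2*y^4 + 128*p^2*y^3 - 160*p^2*y^2 + 256*p^2*y - 192*p^2 - 4*p*y^5 + 16*p*y^4 - 44*p*y^3 + 123*p*y^2 - 86*p*y - 4*y^4 + 17*y^3 - 14*y^2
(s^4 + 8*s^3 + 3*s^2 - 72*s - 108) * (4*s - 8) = 4*s^5 + 24*s^4 - 52*s^3 - 312*s^2 + 144*s + 864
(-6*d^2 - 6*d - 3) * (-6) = 36*d^2 + 36*d + 18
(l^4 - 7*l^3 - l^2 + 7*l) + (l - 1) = l^4 - 7*l^3 - l^2 + 8*l - 1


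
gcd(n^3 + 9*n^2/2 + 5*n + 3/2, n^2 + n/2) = n + 1/2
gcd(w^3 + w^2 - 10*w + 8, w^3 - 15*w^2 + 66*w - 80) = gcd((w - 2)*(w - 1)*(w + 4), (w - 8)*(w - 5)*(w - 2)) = w - 2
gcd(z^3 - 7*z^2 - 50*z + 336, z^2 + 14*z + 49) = z + 7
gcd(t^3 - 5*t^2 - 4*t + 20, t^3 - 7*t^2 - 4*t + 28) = t^2 - 4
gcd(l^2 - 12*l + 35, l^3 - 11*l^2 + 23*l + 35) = l^2 - 12*l + 35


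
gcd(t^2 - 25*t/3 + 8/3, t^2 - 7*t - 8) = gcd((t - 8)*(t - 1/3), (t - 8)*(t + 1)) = t - 8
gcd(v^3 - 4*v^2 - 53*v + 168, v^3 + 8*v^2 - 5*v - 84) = v^2 + 4*v - 21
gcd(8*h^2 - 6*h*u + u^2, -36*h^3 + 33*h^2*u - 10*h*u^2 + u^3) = -4*h + u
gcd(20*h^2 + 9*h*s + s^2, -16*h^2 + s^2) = 4*h + s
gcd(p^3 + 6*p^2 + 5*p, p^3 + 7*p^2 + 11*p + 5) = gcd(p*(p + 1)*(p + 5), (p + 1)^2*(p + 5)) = p^2 + 6*p + 5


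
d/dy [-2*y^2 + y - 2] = 1 - 4*y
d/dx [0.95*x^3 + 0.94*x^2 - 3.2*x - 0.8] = 2.85*x^2 + 1.88*x - 3.2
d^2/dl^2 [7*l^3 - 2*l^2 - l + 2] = 42*l - 4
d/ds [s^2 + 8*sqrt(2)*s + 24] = 2*s + 8*sqrt(2)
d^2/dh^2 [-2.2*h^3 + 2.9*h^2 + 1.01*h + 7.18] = 5.8 - 13.2*h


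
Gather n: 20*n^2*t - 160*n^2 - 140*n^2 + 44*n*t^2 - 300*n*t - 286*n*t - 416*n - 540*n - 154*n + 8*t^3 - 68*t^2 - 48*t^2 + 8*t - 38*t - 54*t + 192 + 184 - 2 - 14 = n^2*(20*t - 300) + n*(44*t^2 - 586*t - 1110) + 8*t^3 - 116*t^2 - 84*t + 360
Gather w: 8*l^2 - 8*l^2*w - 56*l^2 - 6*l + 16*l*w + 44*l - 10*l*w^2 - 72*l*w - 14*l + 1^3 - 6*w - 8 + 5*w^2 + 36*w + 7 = -48*l^2 + 24*l + w^2*(5 - 10*l) + w*(-8*l^2 - 56*l + 30)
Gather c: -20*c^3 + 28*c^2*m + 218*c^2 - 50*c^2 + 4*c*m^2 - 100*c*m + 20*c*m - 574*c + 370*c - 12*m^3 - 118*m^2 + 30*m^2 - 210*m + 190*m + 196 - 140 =-20*c^3 + c^2*(28*m + 168) + c*(4*m^2 - 80*m - 204) - 12*m^3 - 88*m^2 - 20*m + 56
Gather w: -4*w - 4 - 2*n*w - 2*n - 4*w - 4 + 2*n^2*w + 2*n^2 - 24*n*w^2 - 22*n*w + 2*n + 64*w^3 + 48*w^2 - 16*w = 2*n^2 + 64*w^3 + w^2*(48 - 24*n) + w*(2*n^2 - 24*n - 24) - 8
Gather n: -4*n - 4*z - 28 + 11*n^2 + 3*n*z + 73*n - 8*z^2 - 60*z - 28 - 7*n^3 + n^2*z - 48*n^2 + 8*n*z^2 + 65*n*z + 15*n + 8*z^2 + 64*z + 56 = -7*n^3 + n^2*(z - 37) + n*(8*z^2 + 68*z + 84)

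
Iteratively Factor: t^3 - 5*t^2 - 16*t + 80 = (t + 4)*(t^2 - 9*t + 20) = (t - 4)*(t + 4)*(t - 5)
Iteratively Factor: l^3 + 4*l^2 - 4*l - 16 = (l - 2)*(l^2 + 6*l + 8) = (l - 2)*(l + 4)*(l + 2)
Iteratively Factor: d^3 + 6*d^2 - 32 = (d - 2)*(d^2 + 8*d + 16) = (d - 2)*(d + 4)*(d + 4)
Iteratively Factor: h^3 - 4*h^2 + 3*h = (h)*(h^2 - 4*h + 3) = h*(h - 3)*(h - 1)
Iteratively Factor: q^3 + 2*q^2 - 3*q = (q - 1)*(q^2 + 3*q) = q*(q - 1)*(q + 3)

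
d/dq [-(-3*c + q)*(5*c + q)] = -2*c - 2*q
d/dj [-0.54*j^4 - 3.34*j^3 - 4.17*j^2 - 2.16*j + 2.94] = -2.16*j^3 - 10.02*j^2 - 8.34*j - 2.16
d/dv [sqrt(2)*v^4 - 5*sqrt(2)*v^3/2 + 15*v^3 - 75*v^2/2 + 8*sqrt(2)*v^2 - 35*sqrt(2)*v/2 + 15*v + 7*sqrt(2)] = 4*sqrt(2)*v^3 - 15*sqrt(2)*v^2/2 + 45*v^2 - 75*v + 16*sqrt(2)*v - 35*sqrt(2)/2 + 15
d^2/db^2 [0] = 0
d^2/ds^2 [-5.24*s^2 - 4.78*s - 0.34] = -10.4800000000000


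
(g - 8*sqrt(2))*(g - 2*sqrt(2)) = g^2 - 10*sqrt(2)*g + 32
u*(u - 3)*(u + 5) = u^3 + 2*u^2 - 15*u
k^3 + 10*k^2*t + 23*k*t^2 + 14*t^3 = (k + t)*(k + 2*t)*(k + 7*t)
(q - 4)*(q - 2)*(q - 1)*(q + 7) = q^4 - 35*q^2 + 90*q - 56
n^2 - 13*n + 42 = (n - 7)*(n - 6)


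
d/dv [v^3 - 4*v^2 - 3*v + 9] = 3*v^2 - 8*v - 3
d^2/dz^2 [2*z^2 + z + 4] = 4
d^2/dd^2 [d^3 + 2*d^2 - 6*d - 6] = 6*d + 4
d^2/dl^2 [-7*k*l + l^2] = 2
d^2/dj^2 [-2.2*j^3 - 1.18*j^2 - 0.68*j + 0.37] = -13.2*j - 2.36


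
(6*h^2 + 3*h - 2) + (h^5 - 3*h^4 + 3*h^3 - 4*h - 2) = h^5 - 3*h^4 + 3*h^3 + 6*h^2 - h - 4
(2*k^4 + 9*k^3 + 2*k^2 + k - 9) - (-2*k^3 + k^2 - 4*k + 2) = 2*k^4 + 11*k^3 + k^2 + 5*k - 11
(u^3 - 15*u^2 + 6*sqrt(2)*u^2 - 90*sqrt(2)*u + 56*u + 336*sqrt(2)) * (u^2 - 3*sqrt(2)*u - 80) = u^5 - 15*u^4 + 3*sqrt(2)*u^4 - 45*sqrt(2)*u^3 - 60*u^3 - 312*sqrt(2)*u^2 + 1740*u^2 - 6496*u + 7200*sqrt(2)*u - 26880*sqrt(2)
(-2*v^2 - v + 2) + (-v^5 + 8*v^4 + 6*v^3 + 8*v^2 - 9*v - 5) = -v^5 + 8*v^4 + 6*v^3 + 6*v^2 - 10*v - 3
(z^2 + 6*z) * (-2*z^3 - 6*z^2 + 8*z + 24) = -2*z^5 - 18*z^4 - 28*z^3 + 72*z^2 + 144*z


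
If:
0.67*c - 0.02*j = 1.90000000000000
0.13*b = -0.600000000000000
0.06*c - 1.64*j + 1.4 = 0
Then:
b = -4.62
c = 2.86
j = 0.96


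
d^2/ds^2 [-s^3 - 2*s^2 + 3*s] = -6*s - 4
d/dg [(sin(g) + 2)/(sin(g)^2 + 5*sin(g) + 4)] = (-4*sin(g) + cos(g)^2 - 7)*cos(g)/(sin(g)^2 + 5*sin(g) + 4)^2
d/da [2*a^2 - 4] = 4*a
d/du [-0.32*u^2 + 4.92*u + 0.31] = 4.92 - 0.64*u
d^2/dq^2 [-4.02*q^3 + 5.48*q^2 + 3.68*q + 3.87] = 10.96 - 24.12*q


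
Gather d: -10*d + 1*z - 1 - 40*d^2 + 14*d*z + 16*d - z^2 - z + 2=-40*d^2 + d*(14*z + 6) - z^2 + 1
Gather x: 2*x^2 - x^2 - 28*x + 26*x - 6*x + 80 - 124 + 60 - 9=x^2 - 8*x + 7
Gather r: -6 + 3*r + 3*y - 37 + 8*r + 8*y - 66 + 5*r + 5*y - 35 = 16*r + 16*y - 144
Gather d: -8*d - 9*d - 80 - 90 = -17*d - 170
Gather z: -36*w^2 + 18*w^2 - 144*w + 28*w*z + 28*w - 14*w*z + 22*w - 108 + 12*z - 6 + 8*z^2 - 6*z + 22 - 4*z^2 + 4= -18*w^2 - 94*w + 4*z^2 + z*(14*w + 6) - 88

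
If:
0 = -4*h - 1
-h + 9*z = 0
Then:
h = -1/4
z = -1/36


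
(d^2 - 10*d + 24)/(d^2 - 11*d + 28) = (d - 6)/(d - 7)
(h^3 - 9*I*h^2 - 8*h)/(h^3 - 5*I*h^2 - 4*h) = (h - 8*I)/(h - 4*I)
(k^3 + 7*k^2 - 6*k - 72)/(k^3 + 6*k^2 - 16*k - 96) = (k - 3)/(k - 4)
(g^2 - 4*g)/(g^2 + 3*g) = (g - 4)/(g + 3)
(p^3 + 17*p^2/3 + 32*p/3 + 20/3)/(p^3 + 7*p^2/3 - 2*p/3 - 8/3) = (3*p^2 + 11*p + 10)/(3*p^2 + p - 4)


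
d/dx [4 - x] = -1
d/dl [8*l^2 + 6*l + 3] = 16*l + 6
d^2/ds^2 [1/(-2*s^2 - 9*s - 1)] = 2*(4*s^2 + 18*s - (4*s + 9)^2 + 2)/(2*s^2 + 9*s + 1)^3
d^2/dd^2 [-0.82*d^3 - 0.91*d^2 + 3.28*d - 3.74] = -4.92*d - 1.82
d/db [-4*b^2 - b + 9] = -8*b - 1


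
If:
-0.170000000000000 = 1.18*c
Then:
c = -0.14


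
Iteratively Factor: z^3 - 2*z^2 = (z)*(z^2 - 2*z) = z^2*(z - 2)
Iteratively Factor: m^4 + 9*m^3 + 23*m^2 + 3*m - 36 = (m + 3)*(m^3 + 6*m^2 + 5*m - 12) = (m + 3)*(m + 4)*(m^2 + 2*m - 3) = (m + 3)^2*(m + 4)*(m - 1)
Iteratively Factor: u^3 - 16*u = (u)*(u^2 - 16) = u*(u - 4)*(u + 4)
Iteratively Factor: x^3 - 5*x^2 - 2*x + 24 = (x + 2)*(x^2 - 7*x + 12) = (x - 4)*(x + 2)*(x - 3)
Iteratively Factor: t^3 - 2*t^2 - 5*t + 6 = (t + 2)*(t^2 - 4*t + 3) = (t - 3)*(t + 2)*(t - 1)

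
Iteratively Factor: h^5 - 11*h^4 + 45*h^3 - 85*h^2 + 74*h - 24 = (h - 2)*(h^4 - 9*h^3 + 27*h^2 - 31*h + 12) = (h - 2)*(h - 1)*(h^3 - 8*h^2 + 19*h - 12) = (h - 3)*(h - 2)*(h - 1)*(h^2 - 5*h + 4) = (h - 3)*(h - 2)*(h - 1)^2*(h - 4)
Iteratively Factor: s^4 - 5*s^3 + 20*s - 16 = (s - 1)*(s^3 - 4*s^2 - 4*s + 16) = (s - 1)*(s + 2)*(s^2 - 6*s + 8) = (s - 2)*(s - 1)*(s + 2)*(s - 4)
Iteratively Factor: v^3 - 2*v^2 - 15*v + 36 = (v - 3)*(v^2 + v - 12) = (v - 3)*(v + 4)*(v - 3)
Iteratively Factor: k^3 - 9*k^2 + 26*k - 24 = (k - 2)*(k^2 - 7*k + 12) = (k - 4)*(k - 2)*(k - 3)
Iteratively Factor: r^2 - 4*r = (r - 4)*(r)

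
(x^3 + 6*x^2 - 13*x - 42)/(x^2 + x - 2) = (x^2 + 4*x - 21)/(x - 1)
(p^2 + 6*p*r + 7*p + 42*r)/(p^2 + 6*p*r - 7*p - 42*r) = (p + 7)/(p - 7)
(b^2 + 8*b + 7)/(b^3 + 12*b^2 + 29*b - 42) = (b + 1)/(b^2 + 5*b - 6)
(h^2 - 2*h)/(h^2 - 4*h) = (h - 2)/(h - 4)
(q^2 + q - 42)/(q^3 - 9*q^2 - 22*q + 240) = (q + 7)/(q^2 - 3*q - 40)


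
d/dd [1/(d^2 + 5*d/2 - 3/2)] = 2*(-4*d - 5)/(2*d^2 + 5*d - 3)^2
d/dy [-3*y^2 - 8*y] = -6*y - 8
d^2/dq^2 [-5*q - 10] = 0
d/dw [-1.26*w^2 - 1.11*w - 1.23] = -2.52*w - 1.11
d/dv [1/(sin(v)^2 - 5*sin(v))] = (5 - 2*sin(v))*cos(v)/((sin(v) - 5)^2*sin(v)^2)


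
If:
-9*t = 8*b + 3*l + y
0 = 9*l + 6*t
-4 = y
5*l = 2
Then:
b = 41/40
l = 2/5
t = -3/5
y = -4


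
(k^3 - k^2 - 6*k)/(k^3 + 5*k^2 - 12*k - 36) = k/(k + 6)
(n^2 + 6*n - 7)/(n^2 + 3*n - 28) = (n - 1)/(n - 4)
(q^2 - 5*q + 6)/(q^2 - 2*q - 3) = (q - 2)/(q + 1)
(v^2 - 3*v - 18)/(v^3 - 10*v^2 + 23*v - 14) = (v^2 - 3*v - 18)/(v^3 - 10*v^2 + 23*v - 14)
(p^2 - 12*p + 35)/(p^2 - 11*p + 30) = (p - 7)/(p - 6)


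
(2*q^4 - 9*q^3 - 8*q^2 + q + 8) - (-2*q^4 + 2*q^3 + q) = 4*q^4 - 11*q^3 - 8*q^2 + 8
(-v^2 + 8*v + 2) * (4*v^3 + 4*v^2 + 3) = -4*v^5 + 28*v^4 + 40*v^3 + 5*v^2 + 24*v + 6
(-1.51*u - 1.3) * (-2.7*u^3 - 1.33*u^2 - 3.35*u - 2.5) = 4.077*u^4 + 5.5183*u^3 + 6.7875*u^2 + 8.13*u + 3.25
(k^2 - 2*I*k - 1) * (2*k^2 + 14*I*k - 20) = 2*k^4 + 10*I*k^3 + 6*k^2 + 26*I*k + 20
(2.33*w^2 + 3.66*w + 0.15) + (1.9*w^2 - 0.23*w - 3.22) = 4.23*w^2 + 3.43*w - 3.07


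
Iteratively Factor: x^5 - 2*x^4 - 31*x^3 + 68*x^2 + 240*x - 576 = (x - 3)*(x^4 + x^3 - 28*x^2 - 16*x + 192) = (x - 3)*(x + 4)*(x^3 - 3*x^2 - 16*x + 48) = (x - 4)*(x - 3)*(x + 4)*(x^2 + x - 12) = (x - 4)*(x - 3)^2*(x + 4)*(x + 4)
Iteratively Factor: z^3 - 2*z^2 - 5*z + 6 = (z - 1)*(z^2 - z - 6) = (z - 1)*(z + 2)*(z - 3)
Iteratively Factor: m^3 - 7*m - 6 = (m - 3)*(m^2 + 3*m + 2) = (m - 3)*(m + 2)*(m + 1)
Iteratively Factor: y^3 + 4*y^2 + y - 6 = (y + 3)*(y^2 + y - 2) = (y + 2)*(y + 3)*(y - 1)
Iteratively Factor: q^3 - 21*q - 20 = (q + 1)*(q^2 - q - 20) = (q - 5)*(q + 1)*(q + 4)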